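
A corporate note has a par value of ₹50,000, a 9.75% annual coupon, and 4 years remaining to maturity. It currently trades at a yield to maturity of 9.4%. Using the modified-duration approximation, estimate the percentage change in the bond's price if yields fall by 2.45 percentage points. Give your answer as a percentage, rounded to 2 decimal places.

+7.84%

Periodic yield y = 0.094. Modified duration first:
  t   CF        PV=CF/(1+0.094)^t    t·PV
  1     4,875.00     4,456.1243     4,456.1243
  2     4,875.00     4,073.2398     8,146.4796
  3     4,875.00     3,723.2539    11,169.7617
  4    54,875.00    38,309.3907   153,237.5630
  Σ                 50,562.0087   177,009.9286
P = 50,562.0087; D_Mac = 3.50085 yrs; D_mod = 3.50085/(1+0.094) = 3.20004 yrs.
ΔP/P ≈ -D_mod · Δy = -3.20004 × (-0.0245) = +0.078401 = +7.8401%.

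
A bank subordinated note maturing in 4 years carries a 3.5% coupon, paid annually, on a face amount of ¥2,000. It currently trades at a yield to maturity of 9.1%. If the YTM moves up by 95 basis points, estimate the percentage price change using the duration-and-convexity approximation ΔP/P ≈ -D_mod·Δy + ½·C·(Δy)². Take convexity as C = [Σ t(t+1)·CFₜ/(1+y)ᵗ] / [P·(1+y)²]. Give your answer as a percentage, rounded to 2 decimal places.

-3.22%

With y = 0.091:
  t   CF        PV=CF/(1+0.091)^t    t·PV        t(t+1)·PV
  1        70.00        64.1613        64.1613         128.3226
  2        70.00        58.8096       117.6193         352.8579
  3        70.00        53.9043       161.7130         646.8522
  4     2,070.00     1,461.0711     5,844.2843      29,221.4215
  Σ                  1,637.9464     6,187.7779      30,349.4542
P = 1,637.9464; D_Mac = 3.77777 yrs; D_mod = 3.46266 yrs; C = 15.56688.
Duration effect: -3.46266 × (+0.0095) = -0.032895
Convexity effect: 0.5 × 15.56688 × (0.0095)² = +0.0007025
ΔP/P ≈ -0.032895 + 0.0007025 = -0.032193 = -3.2193%.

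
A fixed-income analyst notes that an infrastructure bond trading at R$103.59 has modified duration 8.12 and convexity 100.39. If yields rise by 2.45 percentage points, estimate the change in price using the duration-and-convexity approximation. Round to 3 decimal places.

-R$17.487

Duration effect: -D_mod·Δy = -8.12 × (+0.0245) = -0.198940
Convexity effect: ½·C·(Δy)² = 0.5 × 100.39 × (0.0245)² = +0.03012954875
ΔP/P ≈ -0.198940 + 0.03012954875 = -0.16881045125
ΔP ≈ 103.59 × (-0.16881045125) = -17.4870746449875.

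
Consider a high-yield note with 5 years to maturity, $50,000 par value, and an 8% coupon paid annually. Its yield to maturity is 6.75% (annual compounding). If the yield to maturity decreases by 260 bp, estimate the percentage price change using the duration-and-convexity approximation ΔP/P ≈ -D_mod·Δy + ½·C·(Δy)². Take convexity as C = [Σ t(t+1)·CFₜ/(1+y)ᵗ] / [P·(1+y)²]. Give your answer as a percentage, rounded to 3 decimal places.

+11.281%

With y = 0.0675:
  t   CF        PV=CF/(1+0.0675)^t    t·PV        t(t+1)·PV
  1     4,000.00     3,747.0726     3,747.0726       7,494.1452
  2     4,000.00     3,510.1383     7,020.2765      21,060.8296
  3     4,000.00     3,288.1857     9,864.5572      39,458.2288
  4     4,000.00     3,080.2677    12,321.0707      61,605.3533
  5    54,000.00    38,954.2046   194,771.0232   1,168,626.1390
  Σ                 52,579.8689   227,724.0001   1,298,244.6958
P = 52,579.8689; D_Mac = 4.33101 yrs; D_mod = 4.05715 yrs; C = 21.66713.
Duration effect: -4.05715 × (-0.026) = +0.105486
Convexity effect: 0.5 × 21.66713 × (-0.026)² = +0.0073235
ΔP/P ≈ +0.105486 + 0.0073235 = +0.112809 = +11.2809%.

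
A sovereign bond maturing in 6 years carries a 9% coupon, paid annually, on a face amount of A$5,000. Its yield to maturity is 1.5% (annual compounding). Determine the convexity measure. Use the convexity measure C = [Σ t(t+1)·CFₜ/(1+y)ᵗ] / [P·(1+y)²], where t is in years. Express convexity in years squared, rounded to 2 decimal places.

32.51

With y = 0.015:
  t   CF        PV=CF/(1+0.015)^t    t·PV        t(t+1)·PV
  1       450.00       443.3498       443.3498         886.6995
  2       450.00       436.7978       873.5956       2,620.7867
  3       450.00       430.3426     1,291.0279       5,164.1118
  4       450.00       423.9829     1,695.9316       8,479.6581
  5       450.00       417.7171     2,088.5857      12,531.5144
  6     5,450.00     4,984.2549    29,905.5297     209,338.7079
  Σ                  7,136.4452    36,298.0203     239,021.4783
P = 7,136.4452.
Convexity = Σ t(t+1)·PV / [P·(1+y)²] = 239,021.4783 / (7,136.4452 × 1.030225) = 32.51044.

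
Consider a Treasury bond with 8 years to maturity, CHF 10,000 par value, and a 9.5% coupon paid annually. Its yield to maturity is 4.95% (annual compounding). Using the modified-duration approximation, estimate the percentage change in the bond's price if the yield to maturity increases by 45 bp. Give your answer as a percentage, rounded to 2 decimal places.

-2.67%

Periodic yield y = 0.0495. Modified duration first:
  t   CF        PV=CF/(1+0.0495)^t    t·PV
  1       950.00       905.1929       905.1929
  2       950.00       862.4992     1,724.9985
  3       950.00       821.8192     2,465.4576
  4       950.00       783.0578     3,132.2313
  5       950.00       746.1247     3,730.6233
  6       950.00       710.9334     4,265.6007
  7       950.00       677.4020     4,741.8143
  8    10,950.00     7,439.6855    59,517.4839
  Σ                 12,946.7148    80,483.4024
P = 12,946.7148; D_Mac = 6.21651 yrs; D_mod = 6.21651/(1+0.0495) = 5.92331 yrs.
ΔP/P ≈ -D_mod · Δy = -5.92331 × (+0.0045) = -0.026655 = -2.6655%.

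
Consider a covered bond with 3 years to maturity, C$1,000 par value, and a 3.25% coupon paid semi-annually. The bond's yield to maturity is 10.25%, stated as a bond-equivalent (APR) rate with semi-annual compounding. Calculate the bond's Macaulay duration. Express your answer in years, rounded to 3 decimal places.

2.868 years

Periodic yield y = 0.05125. Discount each cash flow and weight by its period:
  t   CF        PV=CF/(1+0.05125)^t    t·PV
  1        16.25        15.4578        15.4578
  2        16.25        14.7042        29.4084
  3        16.25        13.9873        41.9620
  4        16.25        13.3054        53.2218
  5        16.25        12.6568        63.2839
  6     1,016.25       752.9472     4,517.6830
  Σ                    823.0587     4,721.0169
Price P = Σ PV = 823.0587.
Macaulay duration = Σ(t·PV) / P = 4,721.0169 / 823.0587 = 5.73594 half-year periods.
In years: 5.73594 / 2 = 2.86797 years.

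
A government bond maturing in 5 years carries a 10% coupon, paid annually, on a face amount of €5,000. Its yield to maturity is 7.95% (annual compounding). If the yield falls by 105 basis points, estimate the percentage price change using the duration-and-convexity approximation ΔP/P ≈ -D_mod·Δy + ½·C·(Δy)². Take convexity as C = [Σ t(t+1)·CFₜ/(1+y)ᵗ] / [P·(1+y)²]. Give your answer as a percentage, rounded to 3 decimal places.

With y = 0.0795:
  t   CF        PV=CF/(1+0.0795)^t    t·PV        t(t+1)·PV
  1       500.00       463.1774       463.1774         926.3548
  2       500.00       429.0666       858.1332       2,574.3996
  3       500.00       397.4679     1,192.4037       4,769.6148
  4       500.00       368.1963     1,472.7852       7,363.9260
  5     5,500.00     3,751.8845    18,759.4223     112,556.5339
  Σ                  5,409.7927    22,745.9218     128,190.8291
P = 5,409.7927; D_Mac = 4.20458 yrs; D_mod = 3.89494 yrs; C = 20.33439.
Duration effect: -3.89494 × (-0.0105) = +0.040897
Convexity effect: 0.5 × 20.33439 × (-0.0105)² = +0.0011209
ΔP/P ≈ +0.040897 + 0.0011209 = +0.042018 = +4.2018%.

+4.202%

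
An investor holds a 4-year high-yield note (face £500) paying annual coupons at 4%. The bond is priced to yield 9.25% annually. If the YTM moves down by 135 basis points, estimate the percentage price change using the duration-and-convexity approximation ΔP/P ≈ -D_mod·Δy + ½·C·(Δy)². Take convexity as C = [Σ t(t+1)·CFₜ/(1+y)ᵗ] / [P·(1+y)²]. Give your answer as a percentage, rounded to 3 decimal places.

With y = 0.0925:
  t   CF        PV=CF/(1+0.0925)^t    t·PV        t(t+1)·PV
  1        20.00        18.3066        18.3066          36.6133
  2        20.00        16.7566        33.5133         100.5399
  3        20.00        15.3379        46.0137         184.0547
  4       520.00       365.0208     1,460.0830       7,300.4151
  Σ                    415.4219     1,557.9166       7,621.6230
P = 415.4219; D_Mac = 3.75020 yrs; D_mod = 3.43268 yrs; C = 15.37146.
Duration effect: -3.43268 × (-0.0135) = +0.046341
Convexity effect: 0.5 × 15.37146 × (-0.0135)² = +0.0014007
ΔP/P ≈ +0.046341 + 0.0014007 = +0.047742 = +4.7742%.

+4.774%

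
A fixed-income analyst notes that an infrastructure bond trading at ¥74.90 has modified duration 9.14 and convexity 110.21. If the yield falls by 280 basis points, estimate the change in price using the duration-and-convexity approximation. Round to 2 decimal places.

Duration effect: -D_mod·Δy = -9.14 × (-0.028) = +0.255920
Convexity effect: ½·C·(Δy)² = 0.5 × 110.21 × (-0.028)² = +0.04320232
ΔP/P ≈ +0.255920 + 0.04320232 = +0.29912232
ΔP ≈ 74.90 × (+0.29912232) = +22.404261768.

+¥22.40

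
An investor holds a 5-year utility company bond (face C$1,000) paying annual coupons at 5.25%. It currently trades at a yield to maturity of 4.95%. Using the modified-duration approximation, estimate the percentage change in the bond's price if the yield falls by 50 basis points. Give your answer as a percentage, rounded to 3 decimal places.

Periodic yield y = 0.0495. Modified duration first:
  t   CF        PV=CF/(1+0.0495)^t    t·PV
  1        52.50        50.0238        50.0238
  2        52.50        47.6644        95.3289
  3        52.50        45.4163       136.2490
  4        52.50        43.2742       173.0970
  5     1,052.50       826.6276     4,133.1379
  Σ                  1,013.0064     4,587.8365
P = 1,013.0064; D_Mac = 4.52893 yrs; D_mod = 4.52893/(1+0.0495) = 4.31532 yrs.
ΔP/P ≈ -D_mod · Δy = -4.31532 × (-0.005) = +0.021577 = +2.1577%.

+2.158%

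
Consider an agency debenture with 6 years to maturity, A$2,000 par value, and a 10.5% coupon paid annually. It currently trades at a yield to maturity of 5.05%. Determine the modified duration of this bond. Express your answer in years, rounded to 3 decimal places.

4.662 years

Periodic yield y = 0.0505. First find Macaulay duration:
  t   CF        PV=CF/(1+0.0505)^t    t·PV
  1       210.00       199.9048       199.9048
  2       210.00       190.2949       380.5898
  3       210.00       181.1470       543.4410
  4       210.00       172.4388       689.7553
  5       210.00       164.1493       820.7465
  6     2,210.00     1,644.4321     9,866.5923
  Σ                  2,552.3669    12,501.0297
P = 2,552.3669; Macaulay duration = 12,501.0297 / 2,552.3669 = 4.89782 years.
Modified duration = D_Mac / (1 + y) = 4.89782 / 1.0505 = 4.66237 years.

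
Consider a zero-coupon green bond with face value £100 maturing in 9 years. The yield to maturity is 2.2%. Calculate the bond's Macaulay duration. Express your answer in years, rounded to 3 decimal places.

A zero-coupon bond has a single cash flow at maturity, so its Macaulay duration equals its maturity: 9 years.

9.000 years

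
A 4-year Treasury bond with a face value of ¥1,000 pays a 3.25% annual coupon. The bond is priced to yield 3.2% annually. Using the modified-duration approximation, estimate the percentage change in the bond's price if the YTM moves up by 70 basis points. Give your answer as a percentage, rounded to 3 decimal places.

-2.588%

Periodic yield y = 0.032. Modified duration first:
  t   CF        PV=CF/(1+0.032)^t    t·PV
  1        32.50        31.4922        31.4922
  2        32.50        30.5157        61.0315
  3        32.50        29.5695        88.7086
  4     1,032.50       910.2722     3,641.0887
  Σ                  1,001.8497     3,822.3210
P = 1,001.8497; D_Mac = 3.81526 yrs; D_mod = 3.81526/(1+0.032) = 3.69696 yrs.
ΔP/P ≈ -D_mod · Δy = -3.69696 × (+0.007) = -0.025879 = -2.5879%.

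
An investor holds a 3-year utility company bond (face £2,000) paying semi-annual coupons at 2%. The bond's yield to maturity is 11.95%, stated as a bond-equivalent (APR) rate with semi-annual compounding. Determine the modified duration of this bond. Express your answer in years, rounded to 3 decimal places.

Periodic yield y = 0.05975. First find Macaulay duration:
  t   CF        PV=CF/(1+0.05975)^t    t·PV
  1        20.00        18.8724        18.8724
  2        20.00        17.8083        35.6167
  3        20.00        16.8043        50.4128
  4        20.00        15.8568        63.4273
  5        20.00        14.9628        74.8140
  6     2,020.00     1,426.0371     8,556.2225
  Σ                  1,510.3417     8,799.3656
P = 1,510.3417; Macaulay duration = 8,799.3656 / 1,510.3417 = 5.82608 half-year periods = 2.91304 years.
Modified duration = D_Mac / (1 + y) = 2.91304 / 1.05975 = 2.74880 years.

2.749 years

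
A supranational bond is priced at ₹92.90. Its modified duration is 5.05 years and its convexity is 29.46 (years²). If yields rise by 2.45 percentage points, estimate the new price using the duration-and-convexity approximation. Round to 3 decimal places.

₹82.227

Duration effect: -D_mod·Δy = -5.05 × (+0.0245) = -0.123725
Convexity effect: ½·C·(Δy)² = 0.5 × 29.46 × (0.0245)² = +0.0088416825
ΔP/P ≈ -0.123725 + 0.0088416825 = -0.1148833175
New price ≈ 92.90 × (1 - 0.1148833175) = 82.22733980425.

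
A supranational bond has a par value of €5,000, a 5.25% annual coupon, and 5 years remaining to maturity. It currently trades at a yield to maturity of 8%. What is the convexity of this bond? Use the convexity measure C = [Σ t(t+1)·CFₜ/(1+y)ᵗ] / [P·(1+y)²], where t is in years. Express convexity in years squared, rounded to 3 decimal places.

22.275

With y = 0.08:
  t   CF        PV=CF/(1+0.08)^t    t·PV        t(t+1)·PV
  1       262.50       243.0556       243.0556         486.1111
  2       262.50       225.0514       450.1029       1,350.3086
  3       262.50       208.3810       625.1429       2,500.5716
  4       262.50       192.9453       771.7813       3,858.9067
  5     5,262.50     3,581.5691    17,907.8454     107,447.0722
  Σ                  4,451.0024    19,997.9280     115,642.9703
P = 4,451.0024.
Convexity = Σ t(t+1)·PV / [P·(1+y)²] = 115,642.9703 / (4,451.0024 × 1.166400) = 22.27480.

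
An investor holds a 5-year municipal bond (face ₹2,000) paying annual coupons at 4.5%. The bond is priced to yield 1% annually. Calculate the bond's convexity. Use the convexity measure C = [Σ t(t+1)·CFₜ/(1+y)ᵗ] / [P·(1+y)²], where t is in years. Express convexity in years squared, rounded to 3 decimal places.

With y = 0.01:
  t   CF        PV=CF/(1+0.01)^t    t·PV        t(t+1)·PV
  1        90.00        89.1089        89.1089         178.2178
  2        90.00        88.2266       176.4533         529.3599
  3        90.00        87.3531       262.0593       1,048.2374
  4        90.00        86.4882       345.9529       1,729.7646
  5     2,090.00     1,988.5633     9,942.8164      59,656.8986
  Σ                  2,339.7402    10,816.3909      63,142.4783
P = 2,339.7402.
Convexity = Σ t(t+1)·PV / [P·(1+y)²] = 63,142.4783 / (2,339.7402 × 1.020100) = 26.45521.

26.455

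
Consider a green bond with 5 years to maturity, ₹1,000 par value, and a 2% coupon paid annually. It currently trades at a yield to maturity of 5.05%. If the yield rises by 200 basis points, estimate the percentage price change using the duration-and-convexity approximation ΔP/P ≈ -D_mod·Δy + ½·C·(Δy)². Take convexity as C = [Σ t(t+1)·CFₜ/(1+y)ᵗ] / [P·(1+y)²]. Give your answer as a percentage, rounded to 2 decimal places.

With y = 0.0505:
  t   CF        PV=CF/(1+0.0505)^t    t·PV        t(t+1)·PV
  1        20.00        19.0386        19.0386          38.0771
  2        20.00        18.1233        36.2467         108.7400
  3        20.00        17.2521        51.7563         207.0251
  4        20.00        16.4227        65.6910         328.4549
  5     1,020.00       797.2966     3,986.4828      23,918.8967
  Σ                    868.1333     4,159.2152      24,601.1938
P = 868.1333; D_Mac = 4.79099 yrs; D_mod = 4.56067 yrs; C = 25.67897.
Duration effect: -4.56067 × (+0.02) = -0.091213
Convexity effect: 0.5 × 25.67897 × (0.02)² = +0.0051358
ΔP/P ≈ -0.091213 + 0.0051358 = -0.086078 = -8.6078%.

-8.61%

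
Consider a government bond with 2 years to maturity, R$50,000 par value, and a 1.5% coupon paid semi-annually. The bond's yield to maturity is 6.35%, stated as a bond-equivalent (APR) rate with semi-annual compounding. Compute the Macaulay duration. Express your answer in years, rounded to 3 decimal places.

1.977 years

Periodic yield y = 0.03175. Discount each cash flow and weight by its period:
  t   CF        PV=CF/(1+0.03175)^t    t·PV
  1       375.00       363.4601       363.4601
  2       375.00       352.2754       704.5508
  3       375.00       341.4348     1,024.3045
  4    50,375.00    44,454.6453   177,818.5810
  Σ                 45,511.8156   179,910.8965
Price P = Σ PV = 45,511.8156.
Macaulay duration = Σ(t·PV) / P = 179,910.8965 / 45,511.8156 = 3.95306 half-year periods.
In years: 3.95306 / 2 = 1.97653 years.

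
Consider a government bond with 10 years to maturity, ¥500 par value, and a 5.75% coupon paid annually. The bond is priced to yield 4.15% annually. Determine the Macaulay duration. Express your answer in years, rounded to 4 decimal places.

8.0174 years

Periodic yield y = 0.0415. Discount each cash flow and weight by its year:
  t   CF        PV=CF/(1+0.0415)^t    t·PV
  1        28.75        27.6044        27.6044
  2        28.75        26.5045        53.0090
  3        28.75        25.4484        76.3451
  4        28.75        24.4343        97.7374
  5        28.75        23.4607       117.3036
  6        28.75        22.5259       135.1554
  7        28.75        21.6283       151.3983
  8        28.75        20.7665       166.1321
  9        28.75        19.9390       179.4514
  10      528.75       352.0932     3,520.9320
  Σ                    564.4053     4,525.0688
Price P = Σ PV = 564.4053.
Macaulay duration = Σ(t·PV) / P = 4,525.0688 / 564.4053 = 8.01741 years.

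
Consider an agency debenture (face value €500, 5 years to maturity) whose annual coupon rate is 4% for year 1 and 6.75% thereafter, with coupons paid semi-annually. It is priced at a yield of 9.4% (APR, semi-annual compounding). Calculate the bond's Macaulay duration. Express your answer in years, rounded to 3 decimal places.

Periodic yield y = 0.047. Discount each cash flow and weight by its period:
  t   CF        PV=CF/(1+0.047)^t    t·PV
  1       10.000         9.5511         9.5511
  2       10.000         9.1223        18.2447
  3       16.875        14.7029        44.1088
  4       16.875        14.0429        56.1716
  5       16.875        13.4125        67.0626
  6       16.875        12.8104        76.8626
  7       16.875        12.2354        85.6476
  8       16.875        11.6861        93.4890
  9       16.875        11.1615       100.4538
  10     516.875       326.5267     3,265.2671
  Σ                    435.2520     3,816.8587
Price P = Σ PV = 435.2520.
Macaulay duration = Σ(t·PV) / P = 3,816.8587 / 435.2520 = 8.76931 half-year periods.
In years: 8.76931 / 2 = 4.38465 years.

4.385 years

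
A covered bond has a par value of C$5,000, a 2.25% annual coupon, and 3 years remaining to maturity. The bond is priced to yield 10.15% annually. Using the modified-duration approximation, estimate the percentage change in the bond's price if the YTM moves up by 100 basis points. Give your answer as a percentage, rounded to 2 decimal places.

-2.66%

Periodic yield y = 0.1015. Modified duration first:
  t   CF        PV=CF/(1+0.1015)^t    t·PV
  1       112.50       102.1335       102.1335
  2       112.50        92.7222       185.4443
  3     5,112.50     3,825.4261    11,476.2783
  Σ                  4,020.2817    11,763.8561
P = 4,020.2817; D_Mac = 2.92613 yrs; D_mod = 2.92613/(1+0.1015) = 2.65649 yrs.
ΔP/P ≈ -D_mod · Δy = -2.65649 × (+0.01) = -0.026565 = -2.6565%.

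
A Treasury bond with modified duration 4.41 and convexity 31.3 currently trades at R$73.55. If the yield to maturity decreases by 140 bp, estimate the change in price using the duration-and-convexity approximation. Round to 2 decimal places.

+R$4.77

Duration effect: -D_mod·Δy = -4.41 × (-0.014) = +0.061740
Convexity effect: ½·C·(Δy)² = 0.5 × 31.3 × (-0.014)² = +0.0030674
ΔP/P ≈ +0.061740 + 0.0030674 = +0.0648074
ΔP ≈ 73.55 × (+0.0648074) = +4.76658427.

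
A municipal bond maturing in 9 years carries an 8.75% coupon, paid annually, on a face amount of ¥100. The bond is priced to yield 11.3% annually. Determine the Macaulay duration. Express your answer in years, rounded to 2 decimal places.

6.38 years

Periodic yield y = 0.113. Discount each cash flow and weight by its year:
  t   CF        PV=CF/(1+0.113)^t    t·PV
  1         8.75         7.8616         7.8616
  2         8.75         7.0635        14.1269
  3         8.75         6.3463        19.0390
  4         8.75         5.7020        22.8080
  5         8.75         5.1231        25.6155
  6         8.75         4.6030        27.6178
  7         8.75         4.1356        28.9494
  8         8.75         3.7158        29.7260
  9       108.75        41.4928       373.4352
  Σ                     86.0437       549.1795
Price P = Σ PV = 86.0437.
Macaulay duration = Σ(t·PV) / P = 549.1795 / 86.0437 = 6.38257 years.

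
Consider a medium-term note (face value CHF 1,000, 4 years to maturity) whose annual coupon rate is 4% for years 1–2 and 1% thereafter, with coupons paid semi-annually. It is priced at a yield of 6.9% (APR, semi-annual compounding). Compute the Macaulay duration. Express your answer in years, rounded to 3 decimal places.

Periodic yield y = 0.0345. Discount each cash flow and weight by its period:
  t   CF        PV=CF/(1+0.0345)^t    t·PV
  1        20.00        19.3330        19.3330
  2        20.00        18.6883        37.3765
  3        20.00        18.0650        54.1951
  4        20.00        17.4626        69.8503
  5         5.00         4.2200        21.1002
  6         5.00         4.0793        24.4759
  7         5.00         3.9433        27.6029
  8     1,005.00       766.1646     6,129.3171
  Σ                    851.9561     6,383.2510
Price P = Σ PV = 851.9561.
Macaulay duration = Σ(t·PV) / P = 6,383.2510 / 851.9561 = 7.49246 half-year periods.
In years: 7.49246 / 2 = 3.74623 years.

3.746 years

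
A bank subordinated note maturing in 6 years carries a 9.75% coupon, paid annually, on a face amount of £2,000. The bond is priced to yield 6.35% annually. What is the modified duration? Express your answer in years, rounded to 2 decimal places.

Periodic yield y = 0.0635. First find Macaulay duration:
  t   CF        PV=CF/(1+0.0635)^t    t·PV
  1       195.00       183.3568       183.3568
  2       195.00       172.4089       344.8178
  3       195.00       162.1146       486.3438
  4       195.00       152.4350       609.7399
  5       195.00       143.3333       716.6666
  6     2,195.00     1,517.0838     9,102.5026
  Σ                  2,330.7324    11,443.4274
P = 2,330.7324; Macaulay duration = 11,443.4274 / 2,330.7324 = 4.90980 years.
Modified duration = D_Mac / (1 + y) = 4.90980 / 1.0635 = 4.61664 years.

4.62 years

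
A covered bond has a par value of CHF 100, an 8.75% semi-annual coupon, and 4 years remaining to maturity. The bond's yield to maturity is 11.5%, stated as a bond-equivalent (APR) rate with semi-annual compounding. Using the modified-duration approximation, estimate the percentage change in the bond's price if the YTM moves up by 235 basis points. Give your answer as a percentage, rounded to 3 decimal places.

-7.624%

Periodic yield y = 0.0575. Modified duration first:
  t   CF        PV=CF/(1+0.0575)^t    t·PV
  1        4.375         4.1371         4.1371
  2        4.375         3.9122         7.8243
  3        4.375         3.6994        11.0983
  4        4.375         3.4983        13.9932
  5        4.375         3.3081        16.5404
  6        4.375         3.1282        18.7693
  7        4.375         2.9581        20.7068
  8      104.375        66.7350       533.8798
  Σ                     91.3764       626.9492
P = 91.3764; D_Mac = 6.86117 half-year periods = 3.43059 yrs; D_mod = 3.43059/(1+0.0575) = 3.24405 yrs.
ΔP/P ≈ -D_mod · Δy = -3.24405 × (+0.0235) = -0.076235 = -7.6235%.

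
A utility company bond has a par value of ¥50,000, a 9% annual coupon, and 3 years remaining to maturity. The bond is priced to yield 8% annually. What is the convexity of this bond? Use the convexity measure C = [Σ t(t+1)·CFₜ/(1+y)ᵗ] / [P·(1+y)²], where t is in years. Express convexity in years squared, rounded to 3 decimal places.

9.205

With y = 0.08:
  t   CF        PV=CF/(1+0.08)^t    t·PV        t(t+1)·PV
  1     4,500.00     4,166.6667     4,166.6667       8,333.3333
  2     4,500.00     3,858.0247     7,716.0494      23,148.1481
  3    54,500.00    43,263.8571   129,791.5714     519,166.2856
  Σ                 51,288.5485   141,674.2875     550,647.7671
P = 51,288.5485.
Convexity = Σ t(t+1)·PV / [P·(1+y)²] = 550,647.7671 / (51,288.5485 × 1.166400) = 9.20462.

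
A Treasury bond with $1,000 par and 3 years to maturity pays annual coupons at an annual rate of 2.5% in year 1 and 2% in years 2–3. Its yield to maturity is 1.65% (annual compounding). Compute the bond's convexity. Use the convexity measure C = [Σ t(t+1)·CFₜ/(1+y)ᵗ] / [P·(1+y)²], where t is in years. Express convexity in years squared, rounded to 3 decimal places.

11.268

With y = 0.0165:
  t   CF        PV=CF/(1+0.0165)^t    t·PV        t(t+1)·PV
  1        25.00        24.5942        24.5942          49.1884
  2        20.00        19.3560        38.7120         116.1359
  3     1,020.00       971.1315     2,913.3944      11,653.5775
  Σ                  1,015.0816     2,976.7005      11,818.9018
P = 1,015.0816.
Convexity = Σ t(t+1)·PV / [P·(1+y)²] = 11,818.9018 / (1,015.0816 × 1.033272) = 11.26838.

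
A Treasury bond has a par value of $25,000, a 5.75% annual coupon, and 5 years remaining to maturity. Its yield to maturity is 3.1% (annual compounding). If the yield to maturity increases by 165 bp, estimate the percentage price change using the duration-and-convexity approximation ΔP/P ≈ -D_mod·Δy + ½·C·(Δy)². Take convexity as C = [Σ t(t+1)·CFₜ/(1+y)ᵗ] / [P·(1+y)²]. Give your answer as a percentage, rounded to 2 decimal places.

-6.89%

With y = 0.031:
  t   CF        PV=CF/(1+0.031)^t    t·PV        t(t+1)·PV
  1     1,437.50     1,394.2774     1,394.2774       2,788.5548
  2     1,437.50     1,352.3544     2,704.7088       8,114.1265
  3     1,437.50     1,311.6920     3,935.0759      15,740.3036
  4     1,437.50     1,272.2521     5,089.0086      25,445.0429
  5    26,437.50    22,694.8365   113,474.1825     680,845.0950
  Σ                 28,025.4124   126,597.2532     732,933.1228
P = 28,025.4124; D_Mac = 4.51723 yrs; D_mod = 4.38141 yrs; C = 24.60339.
Duration effect: -4.38141 × (+0.0165) = -0.072293
Convexity effect: 0.5 × 24.60339 × (0.0165)² = +0.0033491
ΔP/P ≈ -0.072293 + 0.0033491 = -0.068944 = -6.8944%.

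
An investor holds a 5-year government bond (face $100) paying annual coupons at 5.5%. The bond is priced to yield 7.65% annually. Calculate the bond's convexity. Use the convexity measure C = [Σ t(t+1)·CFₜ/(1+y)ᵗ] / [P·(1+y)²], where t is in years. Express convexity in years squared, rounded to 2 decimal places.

With y = 0.0765:
  t   CF        PV=CF/(1+0.0765)^t    t·PV        t(t+1)·PV
  1         5.50         5.1092         5.1092          10.2183
  2         5.50         4.7461         9.4922          28.4765
  3         5.50         4.4088        13.2264          52.9056
  4         5.50         4.0955        16.3820          81.9099
  5       105.50        72.9764       364.8819       2,189.2913
  Σ                     91.3359       409.0916       2,362.8016
P = 91.3359.
Convexity = Σ t(t+1)·PV / [P·(1+y)²] = 2,362.8016 / (91.3359 × 1.158852) = 22.32326.

22.32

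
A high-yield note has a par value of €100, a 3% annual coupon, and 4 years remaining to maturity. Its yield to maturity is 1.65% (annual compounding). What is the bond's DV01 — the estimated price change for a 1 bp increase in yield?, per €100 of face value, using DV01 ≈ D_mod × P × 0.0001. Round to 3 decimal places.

Periodic yield y = 0.0165.
  t   CF        PV=CF/(1+0.0165)^t    t·PV
  1         3.00         2.9513         2.9513
  2         3.00         2.9034         5.8068
  3         3.00         2.8563         8.5688
  4       103.00        96.4734       385.8937
  Σ                    105.1844       403.2206
P = 105.1844; D_Mac = 3.83346 yrs; D_mod = 3.77124 yrs.
DV01 ≈ 3.77124 × 105.1844 × 0.0001 = 0.039668.

€0.040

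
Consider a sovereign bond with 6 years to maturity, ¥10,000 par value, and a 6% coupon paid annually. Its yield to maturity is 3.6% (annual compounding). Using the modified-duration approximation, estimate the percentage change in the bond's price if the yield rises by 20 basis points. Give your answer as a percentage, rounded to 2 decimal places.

Periodic yield y = 0.036. Modified duration first:
  t   CF        PV=CF/(1+0.036)^t    t·PV
  1       600.00       579.1506       579.1506
  2       600.00       559.0257     1,118.0513
  3       600.00       539.6001     1,618.8002
  4       600.00       520.8495     2,083.3979
  5       600.00       502.7505     2,513.7523
  6    10,600.00     8,573.2864    51,439.7185
  Σ                 11,274.6626    59,352.8707
P = 11,274.6626; D_Mac = 5.26427 yrs; D_mod = 5.26427/(1+0.036) = 5.08134 yrs.
ΔP/P ≈ -D_mod · Δy = -5.08134 × (+0.002) = -0.010163 = -1.0163%.

-1.02%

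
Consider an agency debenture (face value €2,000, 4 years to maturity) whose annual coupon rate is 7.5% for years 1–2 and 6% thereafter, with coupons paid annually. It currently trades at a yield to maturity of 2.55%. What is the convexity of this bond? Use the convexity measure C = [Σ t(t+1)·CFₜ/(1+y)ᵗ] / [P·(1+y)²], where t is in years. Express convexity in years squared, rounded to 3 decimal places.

16.752

With y = 0.0255:
  t   CF        PV=CF/(1+0.0255)^t    t·PV        t(t+1)·PV
  1       150.00       146.2701       146.2701         292.5402
  2       150.00       142.6330       285.2659         855.7978
  3       120.00       111.2690       333.8071       1,335.2282
  4     2,120.00     1,916.8724     7,667.4896      38,337.4478
  Σ                  2,317.0445     8,432.8327      40,821.0141
P = 2,317.0445.
Convexity = Σ t(t+1)·PV / [P·(1+y)²] = 40,821.0141 / (2,317.0445 × 1.051650) = 16.75244.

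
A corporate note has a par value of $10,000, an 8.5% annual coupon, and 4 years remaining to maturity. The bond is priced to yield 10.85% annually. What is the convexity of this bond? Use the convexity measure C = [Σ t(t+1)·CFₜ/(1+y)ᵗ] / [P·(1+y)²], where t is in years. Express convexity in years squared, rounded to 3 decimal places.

With y = 0.1085:
  t   CF        PV=CF/(1+0.1085)^t    t·PV        t(t+1)·PV
  1       850.00       766.8020       766.8020       1,533.6040
  2       850.00       691.7474     1,383.4948       4,150.4844
  3       850.00       624.0391     1,872.1174       7,488.4697
  4    10,850.00     7,185.9956    28,743.9825     143,719.9125
  Σ                  9,268.5841    32,766.3967     156,892.4705
P = 9,268.5841.
Convexity = Σ t(t+1)·PV / [P·(1+y)²] = 156,892.4705 / (9,268.5841 × 1.228772) = 13.77582.

13.776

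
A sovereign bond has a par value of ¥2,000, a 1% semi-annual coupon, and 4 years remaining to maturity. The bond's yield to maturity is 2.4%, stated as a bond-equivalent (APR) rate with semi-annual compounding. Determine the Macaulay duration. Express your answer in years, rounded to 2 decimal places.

3.93 years

Periodic yield y = 0.012. Discount each cash flow and weight by its period:
  t   CF        PV=CF/(1+0.012)^t    t·PV
  1        10.00         9.8814         9.8814
  2        10.00         9.7643        19.5285
  3        10.00         9.6485        28.9454
  4        10.00         9.5341        38.1362
  5        10.00         9.4210        47.1050
  6        10.00         9.3093        55.8558
  7        10.00         9.1989        64.3924
  8     2,010.00     1,827.0564    14,616.4513
  Σ                  1,893.8138    14,880.2961
Price P = Σ PV = 1,893.8138.
Macaulay duration = Σ(t·PV) / P = 14,880.2961 / 1,893.8138 = 7.85732 half-year periods.
In years: 7.85732 / 2 = 3.92866 years.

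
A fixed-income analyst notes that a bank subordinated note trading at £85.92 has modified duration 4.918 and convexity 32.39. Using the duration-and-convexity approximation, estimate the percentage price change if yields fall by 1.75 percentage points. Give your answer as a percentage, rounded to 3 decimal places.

+9.102%

Duration effect: -D_mod·Δy = -4.918 × (-0.0175) = +0.086065
Convexity effect: ½·C·(Δy)² = 0.5 × 32.39 × (-0.0175)² = +0.00495971875
ΔP/P ≈ +0.086065 + 0.00495971875 = +0.09102471875
= +9.102471875%.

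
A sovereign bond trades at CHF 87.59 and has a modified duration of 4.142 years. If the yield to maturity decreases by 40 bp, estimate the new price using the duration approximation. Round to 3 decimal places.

Duration approximation: ΔP/P ≈ -D_mod · Δy = -4.142 × (-0.004) = +0.016568.
New price ≈ 87.59 × (1 + 0.016568) = 89.04119112.

CHF 89.041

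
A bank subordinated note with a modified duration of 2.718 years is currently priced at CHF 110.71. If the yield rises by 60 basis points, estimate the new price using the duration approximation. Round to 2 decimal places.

Duration approximation: ΔP/P ≈ -D_mod · Δy = -2.718 × (+0.006) = -0.016308.
New price ≈ 110.71 × (1 - 0.016308) = 108.90454132.

CHF 108.90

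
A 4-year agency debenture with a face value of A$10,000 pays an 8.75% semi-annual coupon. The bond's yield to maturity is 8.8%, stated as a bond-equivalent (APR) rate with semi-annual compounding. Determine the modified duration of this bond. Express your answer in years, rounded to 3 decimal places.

Periodic yield y = 0.044. First find Macaulay duration:
  t   CF        PV=CF/(1+0.044)^t    t·PV
  1       437.50       419.0613       419.0613
  2       437.50       401.3997       802.7994
  3       437.50       384.4825     1,153.4475
  4       437.50       368.2782     1,473.1130
  5       437.50       352.7569     1,763.7847
  6       437.50       337.8898     2,027.3387
  7       437.50       323.6492     2,265.5446
  8    10,437.50     7,395.9250    59,167.4001
  Σ                  9,983.4427    69,072.4892
P = 9,983.4427; Macaulay duration = 69,072.4892 / 9,983.4427 = 6.91870 half-year periods = 3.45935 years.
Modified duration = D_Mac / (1 + y) = 3.45935 / 1.044 = 3.31356 years.

3.314 years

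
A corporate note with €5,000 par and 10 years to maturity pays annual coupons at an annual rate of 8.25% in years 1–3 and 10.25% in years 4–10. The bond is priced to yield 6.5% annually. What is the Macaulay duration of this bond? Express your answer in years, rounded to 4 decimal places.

7.3121 years

Periodic yield y = 0.065. Discount each cash flow and weight by its year:
  t   CF        PV=CF/(1+0.065)^t    t·PV
  1       412.50       387.3239       387.3239
  2       412.50       363.6845       727.3689
  3       412.50       341.4878     1,024.4633
  4       512.50       398.3781     1,593.5123
  5       512.50       374.0639     1,870.3196
  6       512.50       351.2337     2,107.4024
  7       512.50       329.7969     2,308.5785
  8       512.50       309.6685     2,477.3479
  9       512.50       290.7685     2,616.9168
  10    5,512.50     2,936.6523    29,366.5227
  Σ                  6,083.0581    44,479.7564
Price P = Σ PV = 6,083.0581.
Macaulay duration = Σ(t·PV) / P = 44,479.7564 / 6,083.0581 = 7.31207 years.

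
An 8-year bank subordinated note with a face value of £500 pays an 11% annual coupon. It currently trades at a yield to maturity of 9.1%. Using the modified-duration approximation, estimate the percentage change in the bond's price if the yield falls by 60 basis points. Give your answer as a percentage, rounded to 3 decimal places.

Periodic yield y = 0.091. Modified duration first:
  t   CF        PV=CF/(1+0.091)^t    t·PV
  1        55.00        50.4125        50.4125
  2        55.00        46.2076        92.4152
  3        55.00        42.3534       127.0602
  4        55.00        38.8207       155.2829
  5        55.00        35.5827       177.9135
  6        55.00        32.6148       195.6886
  7        55.00        29.8944       209.2606
  8       555.00       276.4999     2,211.9992
  Σ                    552.3859     3,220.0327
P = 552.3859; D_Mac = 5.82932 yrs; D_mod = 5.82932/(1+0.091) = 5.34310 yrs.
ΔP/P ≈ -D_mod · Δy = -5.34310 × (-0.006) = +0.032059 = +3.2059%.

+3.206%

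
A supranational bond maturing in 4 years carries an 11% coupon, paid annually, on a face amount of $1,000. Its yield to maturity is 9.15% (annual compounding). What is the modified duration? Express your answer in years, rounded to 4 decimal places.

3.1705 years

Periodic yield y = 0.0915. First find Macaulay duration:
  t   CF        PV=CF/(1+0.0915)^t    t·PV
  1       110.00       100.7787       100.7787
  2       110.00        92.3305       184.6610
  3       110.00        84.5905       253.7714
  4     1,110.00       782.0383     3,128.1532
  Σ                  1,059.7380     3,667.3643
P = 1,059.7380; Macaulay duration = 3,667.3643 / 1,059.7380 = 3.46063 years.
Modified duration = D_Mac / (1 + y) = 3.46063 / 1.0915 = 3.17053 years.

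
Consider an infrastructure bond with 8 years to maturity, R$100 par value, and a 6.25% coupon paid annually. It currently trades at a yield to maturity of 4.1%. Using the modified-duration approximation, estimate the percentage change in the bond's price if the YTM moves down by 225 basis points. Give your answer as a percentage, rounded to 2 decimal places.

Periodic yield y = 0.041. Modified duration first:
  t   CF        PV=CF/(1+0.041)^t    t·PV
  1         6.25         6.0038         6.0038
  2         6.25         5.7674        11.5348
  3         6.25         5.5402        16.6207
  4         6.25         5.3220        21.2881
  5         6.25         5.1124        25.5621
  6         6.25         4.9111        29.4664
  7         6.25         4.7176        33.0235
  8       106.25        77.0412       616.3297
  Σ                    114.4158       759.8291
P = 114.4158; D_Mac = 6.64094 yrs; D_mod = 6.64094/(1+0.041) = 6.37939 yrs.
ΔP/P ≈ -D_mod · Δy = -6.37939 × (-0.0225) = +0.143536 = +14.3536%.

+14.35%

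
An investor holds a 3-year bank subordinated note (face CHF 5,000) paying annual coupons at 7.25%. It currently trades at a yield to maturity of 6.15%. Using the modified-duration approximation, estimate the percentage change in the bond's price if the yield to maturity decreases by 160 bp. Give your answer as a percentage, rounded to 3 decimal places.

+4.228%

Periodic yield y = 0.0615. Modified duration first:
  t   CF        PV=CF/(1+0.0615)^t    t·PV
  1       362.50       341.4979       341.4979
  2       362.50       321.7126       643.4251
  3     5,362.50     4,483.3982    13,450.1945
  Σ                  5,146.6086    14,435.1175
P = 5,146.6086; D_Mac = 2.80478 yrs; D_mod = 2.80478/(1+0.0615) = 2.64228 yrs.
ΔP/P ≈ -D_mod · Δy = -2.64228 × (-0.016) = +0.042277 = +4.2277%.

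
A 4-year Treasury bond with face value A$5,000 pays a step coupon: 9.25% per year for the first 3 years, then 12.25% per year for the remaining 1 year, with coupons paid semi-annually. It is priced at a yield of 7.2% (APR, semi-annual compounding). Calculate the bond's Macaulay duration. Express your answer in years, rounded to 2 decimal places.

3.46 years

Periodic yield y = 0.036. Discount each cash flow and weight by its period:
  t   CF        PV=CF/(1+0.036)^t    t·PV
  1       231.25       223.2143       223.2143
  2       231.25       215.4578       430.9156
  3       231.25       207.9709       623.9126
  4       231.25       200.7441       802.9763
  5       231.25       193.7684       968.8420
  6       231.25       187.0351     1,122.2108
  7       306.25       239.0880     1,673.6161
  8     5,306.25     3,998.6157    31,988.9254
  Σ                  5,465.8943    37,834.6131
Price P = Σ PV = 5,465.8943.
Macaulay duration = Σ(t·PV) / P = 37,834.6131 / 5,465.8943 = 6.92194 half-year periods.
In years: 6.92194 / 2 = 3.46097 years.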